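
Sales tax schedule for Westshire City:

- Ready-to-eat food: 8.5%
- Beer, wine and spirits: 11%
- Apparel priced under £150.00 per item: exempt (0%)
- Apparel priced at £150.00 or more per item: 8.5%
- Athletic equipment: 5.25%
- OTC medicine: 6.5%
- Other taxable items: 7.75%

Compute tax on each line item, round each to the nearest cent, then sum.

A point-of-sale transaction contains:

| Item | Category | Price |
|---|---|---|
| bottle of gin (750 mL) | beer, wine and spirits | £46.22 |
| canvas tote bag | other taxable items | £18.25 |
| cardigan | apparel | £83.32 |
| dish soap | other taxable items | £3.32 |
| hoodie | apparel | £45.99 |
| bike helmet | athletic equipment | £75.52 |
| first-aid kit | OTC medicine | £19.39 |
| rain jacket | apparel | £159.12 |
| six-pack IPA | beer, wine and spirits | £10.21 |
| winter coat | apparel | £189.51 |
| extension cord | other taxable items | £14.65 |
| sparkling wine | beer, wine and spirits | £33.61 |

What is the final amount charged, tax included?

£746.68

Bottle of gin (750 mL) £46.22: beer, wine and spirits → 11% → £5.08
Canvas tote bag £18.25: other taxable items → 7.75% → £1.41
Cardigan £83.32: apparel, under £150.00 → 0% → £0.00
Dish soap £3.32: other taxable items → 7.75% → £0.26
Hoodie £45.99: apparel, under £150.00 → 0% → £0.00
Bike helmet £75.52: athletic equipment → 5.25% → £3.96
First-aid kit £19.39: OTC medicine → 6.5% → £1.26
Rain jacket £159.12: apparel, £150.00 or more → 8.5% → £13.53
Six-pack IPA £10.21: beer, wine and spirits → 11% → £1.12
Winter coat £189.51: apparel, £150.00 or more → 8.5% → £16.11
Extension cord £14.65: other taxable items → 7.75% → £1.14
Sparkling wine £33.61: beer, wine and spirits → 11% → £3.70
Subtotal = £699.11; tax = £47.57; total due = £746.68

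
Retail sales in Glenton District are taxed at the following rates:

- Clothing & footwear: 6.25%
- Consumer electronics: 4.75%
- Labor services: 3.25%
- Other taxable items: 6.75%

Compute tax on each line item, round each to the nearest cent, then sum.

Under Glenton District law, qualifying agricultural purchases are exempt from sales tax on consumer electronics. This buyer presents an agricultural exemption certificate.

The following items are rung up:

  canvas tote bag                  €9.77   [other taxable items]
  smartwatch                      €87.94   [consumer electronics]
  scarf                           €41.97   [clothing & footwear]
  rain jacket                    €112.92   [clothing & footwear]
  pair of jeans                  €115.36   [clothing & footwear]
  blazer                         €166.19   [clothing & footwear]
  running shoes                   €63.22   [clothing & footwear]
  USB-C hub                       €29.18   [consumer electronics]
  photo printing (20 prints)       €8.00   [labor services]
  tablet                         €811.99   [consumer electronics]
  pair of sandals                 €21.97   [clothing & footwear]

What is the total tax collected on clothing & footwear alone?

Scarf €41.97: clothing & footwear → 6.25% → €2.62
Rain jacket €112.92: clothing & footwear → 6.25% → €7.06
Pair of jeans €115.36: clothing & footwear → 6.25% → €7.21
Blazer €166.19: clothing & footwear → 6.25% → €10.39
Running shoes €63.22: clothing & footwear → 6.25% → €3.95
Pair of sandals €21.97: clothing & footwear → 6.25% → €1.37
Tax on clothing & footwear = €2.62 + €7.06 + €7.21 + €10.39 + €3.95 + €1.37 = €32.60

€32.60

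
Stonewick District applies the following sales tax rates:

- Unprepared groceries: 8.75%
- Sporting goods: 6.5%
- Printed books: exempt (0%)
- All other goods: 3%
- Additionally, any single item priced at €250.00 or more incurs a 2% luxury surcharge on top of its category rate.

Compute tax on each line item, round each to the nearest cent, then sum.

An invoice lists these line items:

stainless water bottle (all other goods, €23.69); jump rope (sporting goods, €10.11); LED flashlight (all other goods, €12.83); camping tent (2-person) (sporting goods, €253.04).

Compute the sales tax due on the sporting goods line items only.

€22.17

Jump rope €10.11: sporting goods → 6.5% → €0.66
Camping tent (2-person) €253.04: sporting goods → 6.5% + 2% surcharge = 8.5% → €21.51
Tax on sporting goods = €0.66 + €21.51 = €22.17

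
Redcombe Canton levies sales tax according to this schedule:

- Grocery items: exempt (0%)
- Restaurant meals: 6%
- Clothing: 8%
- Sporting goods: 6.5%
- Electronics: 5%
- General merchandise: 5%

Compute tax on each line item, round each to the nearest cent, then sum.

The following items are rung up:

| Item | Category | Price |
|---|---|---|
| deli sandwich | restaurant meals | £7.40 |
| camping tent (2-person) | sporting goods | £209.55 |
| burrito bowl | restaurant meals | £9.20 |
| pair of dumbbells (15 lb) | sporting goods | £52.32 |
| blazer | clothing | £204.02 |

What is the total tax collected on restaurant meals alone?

Deli sandwich £7.40: restaurant meals → 6% → £0.44
Burrito bowl £9.20: restaurant meals → 6% → £0.55
Tax on restaurant meals = £0.44 + £0.55 = £0.99

£0.99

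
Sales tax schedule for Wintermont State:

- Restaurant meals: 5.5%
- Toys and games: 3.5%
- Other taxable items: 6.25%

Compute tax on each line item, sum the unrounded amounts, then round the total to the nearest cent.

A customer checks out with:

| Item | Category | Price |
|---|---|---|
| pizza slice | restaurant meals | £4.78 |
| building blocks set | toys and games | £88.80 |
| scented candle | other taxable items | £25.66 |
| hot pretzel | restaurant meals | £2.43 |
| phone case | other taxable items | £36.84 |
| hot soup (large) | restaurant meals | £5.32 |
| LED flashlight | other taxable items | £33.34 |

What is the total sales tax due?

Pizza slice £4.78: restaurant meals → 5.5% → £0.2629
Building blocks set £88.80: toys and games → 3.5% → £3.108
Scented candle £25.66: other taxable items → 6.25% → £1.60375
Hot pretzel £2.43: restaurant meals → 5.5% → £0.13365
Phone case £36.84: other taxable items → 6.25% → £2.3025
Hot soup (large) £5.32: restaurant meals → 5.5% → £0.2926
LED flashlight £33.34: other taxable items → 6.25% → £2.08375
Unrounded tax sum = £9.78715 → £9.79

£9.79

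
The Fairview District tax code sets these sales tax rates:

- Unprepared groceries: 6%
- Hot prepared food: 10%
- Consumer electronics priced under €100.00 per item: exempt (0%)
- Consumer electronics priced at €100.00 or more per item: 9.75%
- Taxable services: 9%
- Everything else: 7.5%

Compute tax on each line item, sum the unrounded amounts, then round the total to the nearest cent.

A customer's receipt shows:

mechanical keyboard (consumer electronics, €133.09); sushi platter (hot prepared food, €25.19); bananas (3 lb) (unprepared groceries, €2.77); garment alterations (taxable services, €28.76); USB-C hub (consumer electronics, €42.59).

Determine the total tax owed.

Mechanical keyboard €133.09: consumer electronics, €100.00 or more → 9.75% → €12.976275
Sushi platter €25.19: hot prepared food → 10% → €2.519
Bananas (3 lb) €2.77: unprepared groceries → 6% → €0.1662
Garment alterations €28.76: taxable services → 9% → €2.5884
USB-C hub €42.59: consumer electronics, under €100.00 → 0% → €0.00
Unrounded tax sum = €18.249875 → €18.25

€18.25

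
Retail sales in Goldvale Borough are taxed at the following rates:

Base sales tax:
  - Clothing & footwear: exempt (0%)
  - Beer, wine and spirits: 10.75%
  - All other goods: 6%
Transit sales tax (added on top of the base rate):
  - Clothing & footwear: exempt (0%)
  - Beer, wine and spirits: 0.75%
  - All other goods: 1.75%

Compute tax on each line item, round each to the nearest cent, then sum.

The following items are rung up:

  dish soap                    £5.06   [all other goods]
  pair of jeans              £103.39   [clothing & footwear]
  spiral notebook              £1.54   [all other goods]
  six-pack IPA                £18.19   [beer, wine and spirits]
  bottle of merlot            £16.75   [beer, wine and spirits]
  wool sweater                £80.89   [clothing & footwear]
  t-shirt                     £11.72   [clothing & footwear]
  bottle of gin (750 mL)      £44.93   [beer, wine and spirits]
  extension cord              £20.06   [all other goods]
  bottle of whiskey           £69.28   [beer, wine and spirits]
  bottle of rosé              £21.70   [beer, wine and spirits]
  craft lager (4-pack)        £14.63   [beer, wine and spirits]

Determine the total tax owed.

Dish soap £5.06: all other goods → 6% + 1.75% transit = 7.75% → £0.39
Pair of jeans £103.39: clothing & footwear → 0% + 0% transit = 0% → £0.00
Spiral notebook £1.54: all other goods → 6% + 1.75% transit = 7.75% → £0.12
Six-pack IPA £18.19: beer, wine and spirits → 10.75% + 0.75% transit = 11.5% → £2.09
Bottle of merlot £16.75: beer, wine and spirits → 10.75% + 0.75% transit = 11.5% → £1.93
Wool sweater £80.89: clothing & footwear → 0% + 0% transit = 0% → £0.00
T-shirt £11.72: clothing & footwear → 0% + 0% transit = 0% → £0.00
Bottle of gin (750 mL) £44.93: beer, wine and spirits → 10.75% + 0.75% transit = 11.5% → £5.17
Extension cord £20.06: all other goods → 6% + 1.75% transit = 7.75% → £1.55
Bottle of whiskey £69.28: beer, wine and spirits → 10.75% + 0.75% transit = 11.5% → £7.97
Bottle of rosé £21.70: beer, wine and spirits → 10.75% + 0.75% transit = 11.5% → £2.50
Craft lager (4-pack) £14.63: beer, wine and spirits → 10.75% + 0.75% transit = 11.5% → £1.68
Total tax = £0.39 + £0.12 + £2.09 + £1.93 + £5.17 + £1.55 + £7.97 + £2.50 + £1.68 = £23.40

£23.40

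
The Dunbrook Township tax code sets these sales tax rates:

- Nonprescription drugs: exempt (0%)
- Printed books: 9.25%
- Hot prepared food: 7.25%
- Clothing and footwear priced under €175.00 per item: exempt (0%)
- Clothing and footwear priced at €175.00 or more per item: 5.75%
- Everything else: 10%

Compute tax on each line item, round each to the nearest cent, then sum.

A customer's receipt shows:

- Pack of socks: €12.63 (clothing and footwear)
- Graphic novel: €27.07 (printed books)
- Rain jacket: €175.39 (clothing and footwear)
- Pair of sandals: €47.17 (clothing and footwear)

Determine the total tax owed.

Pack of socks €12.63: clothing and footwear, under €175.00 → 0% → €0.00
Graphic novel €27.07: printed books → 9.25% → €2.50
Rain jacket €175.39: clothing and footwear, €175.00 or more → 5.75% → €10.08
Pair of sandals €47.17: clothing and footwear, under €175.00 → 0% → €0.00
Total tax = €2.50 + €10.08 = €12.58

€12.58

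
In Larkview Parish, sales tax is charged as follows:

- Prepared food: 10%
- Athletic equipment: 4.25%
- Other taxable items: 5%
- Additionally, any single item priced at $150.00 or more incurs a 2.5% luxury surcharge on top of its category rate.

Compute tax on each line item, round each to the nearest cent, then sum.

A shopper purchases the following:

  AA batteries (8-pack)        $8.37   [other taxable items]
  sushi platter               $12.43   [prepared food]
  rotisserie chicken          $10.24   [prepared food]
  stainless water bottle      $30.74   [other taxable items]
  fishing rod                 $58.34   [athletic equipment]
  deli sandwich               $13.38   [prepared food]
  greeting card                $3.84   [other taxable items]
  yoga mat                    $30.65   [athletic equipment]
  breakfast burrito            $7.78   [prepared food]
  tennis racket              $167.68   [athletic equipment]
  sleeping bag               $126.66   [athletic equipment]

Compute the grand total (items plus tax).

AA batteries (8-pack) $8.37: other taxable items → 5% → $0.42
Sushi platter $12.43: prepared food → 10% → $1.24
Rotisserie chicken $10.24: prepared food → 10% → $1.02
Stainless water bottle $30.74: other taxable items → 5% → $1.54
Fishing rod $58.34: athletic equipment → 4.25% → $2.48
Deli sandwich $13.38: prepared food → 10% → $1.34
Greeting card $3.84: other taxable items → 5% → $0.19
Yoga mat $30.65: athletic equipment → 4.25% → $1.30
Breakfast burrito $7.78: prepared food → 10% → $0.78
Tennis racket $167.68: athletic equipment → 4.25% + 2.5% surcharge = 6.75% → $11.32
Sleeping bag $126.66: athletic equipment → 4.25% → $5.38
Subtotal = $470.11; tax = $27.01; total due = $497.12

$497.12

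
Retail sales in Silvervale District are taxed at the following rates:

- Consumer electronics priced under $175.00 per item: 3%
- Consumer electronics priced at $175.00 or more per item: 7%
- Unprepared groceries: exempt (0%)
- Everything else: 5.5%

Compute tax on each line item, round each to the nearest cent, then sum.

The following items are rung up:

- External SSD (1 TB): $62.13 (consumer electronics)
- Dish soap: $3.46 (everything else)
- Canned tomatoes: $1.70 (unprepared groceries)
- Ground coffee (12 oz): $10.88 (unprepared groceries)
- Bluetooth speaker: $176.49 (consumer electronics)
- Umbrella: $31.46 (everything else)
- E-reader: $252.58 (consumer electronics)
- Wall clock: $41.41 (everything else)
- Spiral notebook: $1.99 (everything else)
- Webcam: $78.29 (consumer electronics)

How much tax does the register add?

External SSD (1 TB) $62.13: consumer electronics, under $175.00 → 3% → $1.86
Dish soap $3.46: everything else → 5.5% → $0.19
Canned tomatoes $1.70: unprepared groceries → 0% → $0.00
Ground coffee (12 oz) $10.88: unprepared groceries → 0% → $0.00
Bluetooth speaker $176.49: consumer electronics, $175.00 or more → 7% → $12.35
Umbrella $31.46: everything else → 5.5% → $1.73
E-reader $252.58: consumer electronics, $175.00 or more → 7% → $17.68
Wall clock $41.41: everything else → 5.5% → $2.28
Spiral notebook $1.99: everything else → 5.5% → $0.11
Webcam $78.29: consumer electronics, under $175.00 → 3% → $2.35
Total tax = $1.86 + $0.19 + $12.35 + $1.73 + $17.68 + $2.28 + $0.11 + $2.35 = $38.55

$38.55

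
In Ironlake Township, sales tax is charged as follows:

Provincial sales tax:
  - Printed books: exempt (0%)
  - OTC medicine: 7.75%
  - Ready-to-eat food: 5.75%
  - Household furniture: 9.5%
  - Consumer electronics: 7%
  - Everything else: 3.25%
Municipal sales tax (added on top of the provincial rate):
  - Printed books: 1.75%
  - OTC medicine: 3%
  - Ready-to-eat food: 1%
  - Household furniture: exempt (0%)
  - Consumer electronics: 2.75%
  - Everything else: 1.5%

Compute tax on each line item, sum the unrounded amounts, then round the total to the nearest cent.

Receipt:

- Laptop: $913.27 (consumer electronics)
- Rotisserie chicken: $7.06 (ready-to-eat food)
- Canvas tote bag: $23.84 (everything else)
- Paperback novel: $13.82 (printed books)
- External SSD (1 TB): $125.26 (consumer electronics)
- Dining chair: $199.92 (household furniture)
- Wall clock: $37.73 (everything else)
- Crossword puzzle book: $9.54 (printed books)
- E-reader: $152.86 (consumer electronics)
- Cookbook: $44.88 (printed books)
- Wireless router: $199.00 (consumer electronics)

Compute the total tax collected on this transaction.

$159.15

Laptop $913.27: consumer electronics → 7% + 2.75% municipal = 9.75% → $89.043825
Rotisserie chicken $7.06: ready-to-eat food → 5.75% + 1% municipal = 6.75% → $0.47655
Canvas tote bag $23.84: everything else → 3.25% + 1.5% municipal = 4.75% → $1.1324
Paperback novel $13.82: printed books → 0% + 1.75% municipal = 1.75% → $0.24185
External SSD (1 TB) $125.26: consumer electronics → 7% + 2.75% municipal = 9.75% → $12.21285
Dining chair $199.92: household furniture → 9.5% + 0% municipal = 9.5% → $18.9924
Wall clock $37.73: everything else → 3.25% + 1.5% municipal = 4.75% → $1.792175
Crossword puzzle book $9.54: printed books → 0% + 1.75% municipal = 1.75% → $0.16695
E-reader $152.86: consumer electronics → 7% + 2.75% municipal = 9.75% → $14.90385
Cookbook $44.88: printed books → 0% + 1.75% municipal = 1.75% → $0.7854
Wireless router $199.00: consumer electronics → 7% + 2.75% municipal = 9.75% → $19.4025
Unrounded tax sum = $159.15075 → $159.15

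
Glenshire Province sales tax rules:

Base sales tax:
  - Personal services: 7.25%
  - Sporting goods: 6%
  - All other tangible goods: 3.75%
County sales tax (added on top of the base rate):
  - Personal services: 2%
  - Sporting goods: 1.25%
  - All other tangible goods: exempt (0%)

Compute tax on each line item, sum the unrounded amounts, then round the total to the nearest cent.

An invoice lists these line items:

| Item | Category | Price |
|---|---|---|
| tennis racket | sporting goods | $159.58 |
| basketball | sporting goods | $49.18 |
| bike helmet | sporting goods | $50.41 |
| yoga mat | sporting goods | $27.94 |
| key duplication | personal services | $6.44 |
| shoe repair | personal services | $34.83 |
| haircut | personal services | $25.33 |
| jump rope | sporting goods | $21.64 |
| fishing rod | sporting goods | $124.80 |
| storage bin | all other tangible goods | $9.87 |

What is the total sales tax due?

$37.96

Tennis racket $159.58: sporting goods → 6% + 1.25% county = 7.25% → $11.56955
Basketball $49.18: sporting goods → 6% + 1.25% county = 7.25% → $3.56555
Bike helmet $50.41: sporting goods → 6% + 1.25% county = 7.25% → $3.654725
Yoga mat $27.94: sporting goods → 6% + 1.25% county = 7.25% → $2.02565
Key duplication $6.44: personal services → 7.25% + 2% county = 9.25% → $0.5957
Shoe repair $34.83: personal services → 7.25% + 2% county = 9.25% → $3.221775
Haircut $25.33: personal services → 7.25% + 2% county = 9.25% → $2.343025
Jump rope $21.64: sporting goods → 6% + 1.25% county = 7.25% → $1.5689
Fishing rod $124.80: sporting goods → 6% + 1.25% county = 7.25% → $9.048
Storage bin $9.87: all other tangible goods → 3.75% + 0% county = 3.75% → $0.370125
Unrounded tax sum = $37.963 → $37.96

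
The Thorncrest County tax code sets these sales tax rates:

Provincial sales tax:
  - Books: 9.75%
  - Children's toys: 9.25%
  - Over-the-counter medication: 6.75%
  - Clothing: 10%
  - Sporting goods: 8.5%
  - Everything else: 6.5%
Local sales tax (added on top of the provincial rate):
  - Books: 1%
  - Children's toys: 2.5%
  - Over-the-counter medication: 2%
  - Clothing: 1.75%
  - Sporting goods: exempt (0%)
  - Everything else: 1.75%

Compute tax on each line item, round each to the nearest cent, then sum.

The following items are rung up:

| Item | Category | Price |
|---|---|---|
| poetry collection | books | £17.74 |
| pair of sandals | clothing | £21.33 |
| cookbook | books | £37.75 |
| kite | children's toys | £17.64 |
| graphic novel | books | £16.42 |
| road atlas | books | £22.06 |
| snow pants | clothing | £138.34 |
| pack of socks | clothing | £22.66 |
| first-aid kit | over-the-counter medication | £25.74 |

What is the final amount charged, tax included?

£355.53

Poetry collection £17.74: books → 9.75% + 1% local = 10.75% → £1.91
Pair of sandals £21.33: clothing → 10% + 1.75% local = 11.75% → £2.51
Cookbook £37.75: books → 9.75% + 1% local = 10.75% → £4.06
Kite £17.64: children's toys → 9.25% + 2.5% local = 11.75% → £2.07
Graphic novel £16.42: books → 9.75% + 1% local = 10.75% → £1.77
Road atlas £22.06: books → 9.75% + 1% local = 10.75% → £2.37
Snow pants £138.34: clothing → 10% + 1.75% local = 11.75% → £16.25
Pack of socks £22.66: clothing → 10% + 1.75% local = 11.75% → £2.66
First-aid kit £25.74: over-the-counter medication → 6.75% + 2% local = 8.75% → £2.25
Subtotal = £319.68; tax = £35.85; total due = £355.53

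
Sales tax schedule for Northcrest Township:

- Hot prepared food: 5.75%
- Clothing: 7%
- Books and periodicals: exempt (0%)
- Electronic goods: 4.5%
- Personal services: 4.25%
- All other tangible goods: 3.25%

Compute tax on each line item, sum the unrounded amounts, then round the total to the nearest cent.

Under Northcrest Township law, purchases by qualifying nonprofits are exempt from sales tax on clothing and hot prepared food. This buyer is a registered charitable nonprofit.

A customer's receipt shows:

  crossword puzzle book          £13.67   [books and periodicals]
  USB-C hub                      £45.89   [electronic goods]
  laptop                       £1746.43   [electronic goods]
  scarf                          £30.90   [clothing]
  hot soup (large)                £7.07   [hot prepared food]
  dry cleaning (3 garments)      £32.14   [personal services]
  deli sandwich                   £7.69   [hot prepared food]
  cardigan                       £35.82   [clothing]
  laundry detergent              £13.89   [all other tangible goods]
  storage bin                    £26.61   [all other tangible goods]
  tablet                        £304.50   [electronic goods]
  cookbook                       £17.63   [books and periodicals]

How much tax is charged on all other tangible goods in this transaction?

£1.32

Laundry detergent £13.89: all other tangible goods → 3.25% → £0.451425
Storage bin £26.61: all other tangible goods → 3.25% → £0.864825
Tax on all other tangible goods: unrounded sum = £1.31625 → £1.32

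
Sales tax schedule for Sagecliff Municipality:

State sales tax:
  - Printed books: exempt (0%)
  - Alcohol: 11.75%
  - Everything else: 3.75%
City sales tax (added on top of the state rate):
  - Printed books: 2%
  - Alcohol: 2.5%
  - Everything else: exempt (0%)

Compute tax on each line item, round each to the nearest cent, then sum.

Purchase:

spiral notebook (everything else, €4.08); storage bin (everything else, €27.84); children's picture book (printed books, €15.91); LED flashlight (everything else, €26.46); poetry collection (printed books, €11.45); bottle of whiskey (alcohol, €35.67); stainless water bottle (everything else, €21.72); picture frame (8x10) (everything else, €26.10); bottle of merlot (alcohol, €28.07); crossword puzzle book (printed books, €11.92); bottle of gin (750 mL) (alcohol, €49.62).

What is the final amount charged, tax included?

Spiral notebook €4.08: everything else → 3.75% + 0% city = 3.75% → €0.15
Storage bin €27.84: everything else → 3.75% + 0% city = 3.75% → €1.04
Children's picture book €15.91: printed books → 0% + 2% city = 2% → €0.32
LED flashlight €26.46: everything else → 3.75% + 0% city = 3.75% → €0.99
Poetry collection €11.45: printed books → 0% + 2% city = 2% → €0.23
Bottle of whiskey €35.67: alcohol → 11.75% + 2.5% city = 14.25% → €5.08
Stainless water bottle €21.72: everything else → 3.75% + 0% city = 3.75% → €0.81
Picture frame (8x10) €26.10: everything else → 3.75% + 0% city = 3.75% → €0.98
Bottle of merlot €28.07: alcohol → 11.75% + 2.5% city = 14.25% → €4.00
Crossword puzzle book €11.92: printed books → 0% + 2% city = 2% → €0.24
Bottle of gin (750 mL) €49.62: alcohol → 11.75% + 2.5% city = 14.25% → €7.07
Subtotal = €258.84; tax = €20.91; total due = €279.75

€279.75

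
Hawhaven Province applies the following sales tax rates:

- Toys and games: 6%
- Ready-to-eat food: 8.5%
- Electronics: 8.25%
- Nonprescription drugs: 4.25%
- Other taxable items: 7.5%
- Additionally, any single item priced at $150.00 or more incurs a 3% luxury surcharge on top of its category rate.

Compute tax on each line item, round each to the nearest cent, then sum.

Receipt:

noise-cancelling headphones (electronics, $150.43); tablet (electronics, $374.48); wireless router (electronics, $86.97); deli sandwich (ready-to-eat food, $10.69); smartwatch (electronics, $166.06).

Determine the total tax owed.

Noise-cancelling headphones $150.43: electronics → 8.25% + 3% surcharge = 11.25% → $16.92
Tablet $374.48: electronics → 8.25% + 3% surcharge = 11.25% → $42.13
Wireless router $86.97: electronics → 8.25% → $7.18
Deli sandwich $10.69: ready-to-eat food → 8.5% → $0.91
Smartwatch $166.06: electronics → 8.25% + 3% surcharge = 11.25% → $18.68
Total tax = $16.92 + $42.13 + $7.18 + $0.91 + $18.68 = $85.82

$85.82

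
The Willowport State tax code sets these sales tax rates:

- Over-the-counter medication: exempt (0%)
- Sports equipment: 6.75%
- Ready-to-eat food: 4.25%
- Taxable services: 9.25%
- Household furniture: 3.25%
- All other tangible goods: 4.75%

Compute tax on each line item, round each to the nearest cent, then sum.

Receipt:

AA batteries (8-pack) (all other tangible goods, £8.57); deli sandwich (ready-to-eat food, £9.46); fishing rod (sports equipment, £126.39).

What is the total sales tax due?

AA batteries (8-pack) £8.57: all other tangible goods → 4.75% → £0.41
Deli sandwich £9.46: ready-to-eat food → 4.25% → £0.40
Fishing rod £126.39: sports equipment → 6.75% → £8.53
Total tax = £0.41 + £0.40 + £8.53 = £9.34

£9.34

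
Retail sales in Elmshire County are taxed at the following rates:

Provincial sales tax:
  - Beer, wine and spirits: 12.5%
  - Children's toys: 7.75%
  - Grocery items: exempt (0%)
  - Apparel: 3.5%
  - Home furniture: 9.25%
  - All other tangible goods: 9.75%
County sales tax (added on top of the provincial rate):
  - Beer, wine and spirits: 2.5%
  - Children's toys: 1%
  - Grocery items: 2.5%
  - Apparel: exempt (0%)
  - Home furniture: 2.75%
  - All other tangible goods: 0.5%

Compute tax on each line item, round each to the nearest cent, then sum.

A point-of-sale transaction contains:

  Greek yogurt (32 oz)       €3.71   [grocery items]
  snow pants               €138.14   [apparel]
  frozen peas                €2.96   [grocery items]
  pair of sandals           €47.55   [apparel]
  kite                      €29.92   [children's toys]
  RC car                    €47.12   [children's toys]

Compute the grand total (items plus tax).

Greek yogurt (32 oz) €3.71: grocery items → 0% + 2.5% county = 2.5% → €0.09
Snow pants €138.14: apparel → 3.5% + 0% county = 3.5% → €4.83
Frozen peas €2.96: grocery items → 0% + 2.5% county = 2.5% → €0.07
Pair of sandals €47.55: apparel → 3.5% + 0% county = 3.5% → €1.66
Kite €29.92: children's toys → 7.75% + 1% county = 8.75% → €2.62
RC car €47.12: children's toys → 7.75% + 1% county = 8.75% → €4.12
Subtotal = €269.40; tax = €13.39; total due = €282.79

€282.79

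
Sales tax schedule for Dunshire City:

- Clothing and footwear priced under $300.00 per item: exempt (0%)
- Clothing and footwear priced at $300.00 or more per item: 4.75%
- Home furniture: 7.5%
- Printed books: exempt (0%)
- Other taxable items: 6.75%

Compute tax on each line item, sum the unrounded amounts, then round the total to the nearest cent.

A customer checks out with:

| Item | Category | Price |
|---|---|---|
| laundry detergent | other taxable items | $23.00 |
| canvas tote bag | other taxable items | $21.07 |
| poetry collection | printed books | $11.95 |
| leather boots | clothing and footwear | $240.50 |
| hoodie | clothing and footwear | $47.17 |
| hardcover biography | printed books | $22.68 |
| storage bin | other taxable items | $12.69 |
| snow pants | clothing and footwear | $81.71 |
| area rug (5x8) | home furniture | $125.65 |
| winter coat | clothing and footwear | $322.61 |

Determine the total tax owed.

$28.58

Laundry detergent $23.00: other taxable items → 6.75% → $1.5525
Canvas tote bag $21.07: other taxable items → 6.75% → $1.422225
Poetry collection $11.95: printed books → 0% → $0.00
Leather boots $240.50: clothing and footwear, under $300.00 → 0% → $0.00
Hoodie $47.17: clothing and footwear, under $300.00 → 0% → $0.00
Hardcover biography $22.68: printed books → 0% → $0.00
Storage bin $12.69: other taxable items → 6.75% → $0.856575
Snow pants $81.71: clothing and footwear, under $300.00 → 0% → $0.00
Area rug (5x8) $125.65: home furniture → 7.5% → $9.42375
Winter coat $322.61: clothing and footwear, $300.00 or more → 4.75% → $15.323975
Unrounded tax sum = $28.579025 → $28.58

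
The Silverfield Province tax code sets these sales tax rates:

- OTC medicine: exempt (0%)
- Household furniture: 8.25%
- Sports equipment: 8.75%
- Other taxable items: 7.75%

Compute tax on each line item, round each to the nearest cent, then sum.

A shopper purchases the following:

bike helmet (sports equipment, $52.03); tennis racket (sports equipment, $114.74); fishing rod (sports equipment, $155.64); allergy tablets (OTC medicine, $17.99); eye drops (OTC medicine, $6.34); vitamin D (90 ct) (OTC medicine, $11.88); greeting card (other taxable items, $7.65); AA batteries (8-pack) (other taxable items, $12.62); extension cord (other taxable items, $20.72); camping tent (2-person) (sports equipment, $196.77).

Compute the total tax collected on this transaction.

Bike helmet $52.03: sports equipment → 8.75% → $4.55
Tennis racket $114.74: sports equipment → 8.75% → $10.04
Fishing rod $155.64: sports equipment → 8.75% → $13.62
Allergy tablets $17.99: OTC medicine → 0% → $0.00
Eye drops $6.34: OTC medicine → 0% → $0.00
Vitamin D (90 ct) $11.88: OTC medicine → 0% → $0.00
Greeting card $7.65: other taxable items → 7.75% → $0.59
AA batteries (8-pack) $12.62: other taxable items → 7.75% → $0.98
Extension cord $20.72: other taxable items → 7.75% → $1.61
Camping tent (2-person) $196.77: sports equipment → 8.75% → $17.22
Total tax = $4.55 + $10.04 + $13.62 + $0.59 + $0.98 + $1.61 + $17.22 = $48.61

$48.61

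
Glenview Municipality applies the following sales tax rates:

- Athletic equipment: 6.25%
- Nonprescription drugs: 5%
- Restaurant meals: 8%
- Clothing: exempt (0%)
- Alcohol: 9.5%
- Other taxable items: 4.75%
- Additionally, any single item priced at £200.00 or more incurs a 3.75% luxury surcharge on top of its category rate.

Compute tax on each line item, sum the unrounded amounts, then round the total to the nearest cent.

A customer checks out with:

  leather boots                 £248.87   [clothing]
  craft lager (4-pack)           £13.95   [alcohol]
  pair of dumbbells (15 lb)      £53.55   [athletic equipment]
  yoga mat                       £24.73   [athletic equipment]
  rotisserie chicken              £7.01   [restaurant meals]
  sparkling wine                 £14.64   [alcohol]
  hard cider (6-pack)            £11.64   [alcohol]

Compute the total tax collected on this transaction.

Leather boots £248.87: clothing → 0% + 3.75% surcharge = 3.75% → £9.332625
Craft lager (4-pack) £13.95: alcohol → 9.5% → £1.32525
Pair of dumbbells (15 lb) £53.55: athletic equipment → 6.25% → £3.346875
Yoga mat £24.73: athletic equipment → 6.25% → £1.545625
Rotisserie chicken £7.01: restaurant meals → 8% → £0.5608
Sparkling wine £14.64: alcohol → 9.5% → £1.3908
Hard cider (6-pack) £11.64: alcohol → 9.5% → £1.1058
Unrounded tax sum = £18.607775 → £18.61

£18.61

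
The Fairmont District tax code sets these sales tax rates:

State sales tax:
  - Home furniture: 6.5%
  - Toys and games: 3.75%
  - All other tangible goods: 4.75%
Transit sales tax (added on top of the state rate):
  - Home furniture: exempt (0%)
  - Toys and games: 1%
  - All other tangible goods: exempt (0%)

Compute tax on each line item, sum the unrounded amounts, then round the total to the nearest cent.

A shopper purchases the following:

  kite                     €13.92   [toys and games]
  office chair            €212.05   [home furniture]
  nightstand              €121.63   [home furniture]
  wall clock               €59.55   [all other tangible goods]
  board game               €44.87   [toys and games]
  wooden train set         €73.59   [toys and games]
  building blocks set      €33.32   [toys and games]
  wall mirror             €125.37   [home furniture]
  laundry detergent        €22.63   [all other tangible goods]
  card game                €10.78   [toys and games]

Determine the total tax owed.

€42.12

Kite €13.92: toys and games → 3.75% + 1% transit = 4.75% → €0.6612
Office chair €212.05: home furniture → 6.5% + 0% transit = 6.5% → €13.78325
Nightstand €121.63: home furniture → 6.5% + 0% transit = 6.5% → €7.90595
Wall clock €59.55: all other tangible goods → 4.75% + 0% transit = 4.75% → €2.828625
Board game €44.87: toys and games → 3.75% + 1% transit = 4.75% → €2.131325
Wooden train set €73.59: toys and games → 3.75% + 1% transit = 4.75% → €3.495525
Building blocks set €33.32: toys and games → 3.75% + 1% transit = 4.75% → €1.5827
Wall mirror €125.37: home furniture → 6.5% + 0% transit = 6.5% → €8.14905
Laundry detergent €22.63: all other tangible goods → 4.75% + 0% transit = 4.75% → €1.074925
Card game €10.78: toys and games → 3.75% + 1% transit = 4.75% → €0.51205
Unrounded tax sum = €42.1246 → €42.12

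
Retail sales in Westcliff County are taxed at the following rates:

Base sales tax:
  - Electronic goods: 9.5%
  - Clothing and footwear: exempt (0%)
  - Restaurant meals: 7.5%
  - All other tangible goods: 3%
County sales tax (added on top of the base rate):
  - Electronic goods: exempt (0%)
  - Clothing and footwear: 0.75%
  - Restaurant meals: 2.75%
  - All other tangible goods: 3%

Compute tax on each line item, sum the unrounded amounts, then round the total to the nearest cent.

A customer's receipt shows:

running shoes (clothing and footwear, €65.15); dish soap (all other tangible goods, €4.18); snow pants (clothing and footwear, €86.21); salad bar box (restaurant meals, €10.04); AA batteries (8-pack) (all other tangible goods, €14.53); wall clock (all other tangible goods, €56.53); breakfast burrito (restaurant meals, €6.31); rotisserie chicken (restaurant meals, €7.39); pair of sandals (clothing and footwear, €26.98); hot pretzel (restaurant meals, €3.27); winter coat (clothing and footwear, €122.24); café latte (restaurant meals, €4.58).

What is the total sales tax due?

€10.01

Running shoes €65.15: clothing and footwear → 0% + 0.75% county = 0.75% → €0.488625
Dish soap €4.18: all other tangible goods → 3% + 3% county = 6% → €0.2508
Snow pants €86.21: clothing and footwear → 0% + 0.75% county = 0.75% → €0.646575
Salad bar box €10.04: restaurant meals → 7.5% + 2.75% county = 10.25% → €1.0291
AA batteries (8-pack) €14.53: all other tangible goods → 3% + 3% county = 6% → €0.8718
Wall clock €56.53: all other tangible goods → 3% + 3% county = 6% → €3.3918
Breakfast burrito €6.31: restaurant meals → 7.5% + 2.75% county = 10.25% → €0.646775
Rotisserie chicken €7.39: restaurant meals → 7.5% + 2.75% county = 10.25% → €0.757475
Pair of sandals €26.98: clothing and footwear → 0% + 0.75% county = 0.75% → €0.20235
Hot pretzel €3.27: restaurant meals → 7.5% + 2.75% county = 10.25% → €0.335175
Winter coat €122.24: clothing and footwear → 0% + 0.75% county = 0.75% → €0.9168
Café latte €4.58: restaurant meals → 7.5% + 2.75% county = 10.25% → €0.46945
Unrounded tax sum = €10.006725 → €10.01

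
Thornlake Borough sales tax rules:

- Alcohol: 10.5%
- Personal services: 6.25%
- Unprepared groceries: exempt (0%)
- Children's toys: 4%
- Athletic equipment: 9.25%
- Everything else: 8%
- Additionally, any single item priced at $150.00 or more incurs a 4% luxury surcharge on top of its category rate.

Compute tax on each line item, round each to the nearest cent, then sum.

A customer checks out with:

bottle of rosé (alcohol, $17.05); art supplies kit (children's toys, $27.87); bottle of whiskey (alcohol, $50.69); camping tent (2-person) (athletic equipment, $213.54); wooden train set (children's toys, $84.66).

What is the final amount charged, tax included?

Bottle of rosé $17.05: alcohol → 10.5% → $1.79
Art supplies kit $27.87: children's toys → 4% → $1.11
Bottle of whiskey $50.69: alcohol → 10.5% → $5.32
Camping tent (2-person) $213.54: athletic equipment → 9.25% + 4% surcharge = 13.25% → $28.29
Wooden train set $84.66: children's toys → 4% → $3.39
Subtotal = $393.81; tax = $39.90; total due = $433.71

$433.71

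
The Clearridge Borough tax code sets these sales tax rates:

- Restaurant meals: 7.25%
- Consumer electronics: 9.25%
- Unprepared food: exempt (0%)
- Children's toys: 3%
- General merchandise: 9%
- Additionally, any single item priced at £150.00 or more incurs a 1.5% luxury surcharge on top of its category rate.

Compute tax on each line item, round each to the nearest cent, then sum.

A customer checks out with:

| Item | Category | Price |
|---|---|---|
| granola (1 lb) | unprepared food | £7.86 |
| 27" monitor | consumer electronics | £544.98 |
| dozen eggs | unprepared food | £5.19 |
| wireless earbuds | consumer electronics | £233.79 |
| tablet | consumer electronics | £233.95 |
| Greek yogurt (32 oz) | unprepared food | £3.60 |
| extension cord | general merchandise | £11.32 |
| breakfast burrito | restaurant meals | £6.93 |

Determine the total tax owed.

£110.39

Granola (1 lb) £7.86: unprepared food → 0% → £0.00
27" monitor £544.98: consumer electronics → 9.25% + 1.5% surcharge = 10.75% → £58.59
Dozen eggs £5.19: unprepared food → 0% → £0.00
Wireless earbuds £233.79: consumer electronics → 9.25% + 1.5% surcharge = 10.75% → £25.13
Tablet £233.95: consumer electronics → 9.25% + 1.5% surcharge = 10.75% → £25.15
Greek yogurt (32 oz) £3.60: unprepared food → 0% → £0.00
Extension cord £11.32: general merchandise → 9% → £1.02
Breakfast burrito £6.93: restaurant meals → 7.25% → £0.50
Total tax = £58.59 + £25.13 + £25.15 + £1.02 + £0.50 = £110.39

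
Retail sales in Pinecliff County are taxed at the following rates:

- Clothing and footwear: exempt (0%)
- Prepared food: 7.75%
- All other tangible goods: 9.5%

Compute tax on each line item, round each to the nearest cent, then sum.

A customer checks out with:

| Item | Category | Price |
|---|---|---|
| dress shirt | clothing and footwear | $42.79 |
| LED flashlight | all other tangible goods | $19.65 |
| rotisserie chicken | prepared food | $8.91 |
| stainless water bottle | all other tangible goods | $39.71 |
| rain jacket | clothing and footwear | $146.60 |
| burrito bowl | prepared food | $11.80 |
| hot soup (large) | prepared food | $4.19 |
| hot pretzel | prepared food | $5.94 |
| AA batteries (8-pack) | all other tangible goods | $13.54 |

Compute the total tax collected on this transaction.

Dress shirt $42.79: clothing and footwear → 0% → $0.00
LED flashlight $19.65: all other tangible goods → 9.5% → $1.87
Rotisserie chicken $8.91: prepared food → 7.75% → $0.69
Stainless water bottle $39.71: all other tangible goods → 9.5% → $3.77
Rain jacket $146.60: clothing and footwear → 0% → $0.00
Burrito bowl $11.80: prepared food → 7.75% → $0.91
Hot soup (large) $4.19: prepared food → 7.75% → $0.32
Hot pretzel $5.94: prepared food → 7.75% → $0.46
AA batteries (8-pack) $13.54: all other tangible goods → 9.5% → $1.29
Total tax = $1.87 + $0.69 + $3.77 + $0.91 + $0.32 + $0.46 + $1.29 = $9.31

$9.31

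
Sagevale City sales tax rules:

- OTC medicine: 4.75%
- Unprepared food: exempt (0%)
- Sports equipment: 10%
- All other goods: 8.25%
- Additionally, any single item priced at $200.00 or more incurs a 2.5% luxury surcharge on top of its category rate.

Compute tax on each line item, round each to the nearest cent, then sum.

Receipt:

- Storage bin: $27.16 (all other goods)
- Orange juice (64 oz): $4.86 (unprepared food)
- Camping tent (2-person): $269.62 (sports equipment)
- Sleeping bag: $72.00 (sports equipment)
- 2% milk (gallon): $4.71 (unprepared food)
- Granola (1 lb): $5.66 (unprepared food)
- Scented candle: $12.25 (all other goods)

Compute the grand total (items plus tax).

$440.41

Storage bin $27.16: all other goods → 8.25% → $2.24
Orange juice (64 oz) $4.86: unprepared food → 0% → $0.00
Camping tent (2-person) $269.62: sports equipment → 10% + 2.5% surcharge = 12.5% → $33.70
Sleeping bag $72.00: sports equipment → 10% → $7.20
2% milk (gallon) $4.71: unprepared food → 0% → $0.00
Granola (1 lb) $5.66: unprepared food → 0% → $0.00
Scented candle $12.25: all other goods → 8.25% → $1.01
Subtotal = $396.26; tax = $44.15; total due = $440.41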